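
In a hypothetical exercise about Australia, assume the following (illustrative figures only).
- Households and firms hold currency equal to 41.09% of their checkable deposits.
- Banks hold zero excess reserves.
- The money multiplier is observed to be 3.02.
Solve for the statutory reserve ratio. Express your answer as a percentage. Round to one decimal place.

Using m = 3.02. Since m = (1 + c)/(c + rr + e), the denominator satisfies c + rr + e = (1 + c)/m = (1 + 0.4109) / 3.02 ≈ 0.467185.
With c = 0.4109 and e = 0, the statutory reserve ratio is 0.467185 − 0.4109 − 0 = 0.056285.

5.6%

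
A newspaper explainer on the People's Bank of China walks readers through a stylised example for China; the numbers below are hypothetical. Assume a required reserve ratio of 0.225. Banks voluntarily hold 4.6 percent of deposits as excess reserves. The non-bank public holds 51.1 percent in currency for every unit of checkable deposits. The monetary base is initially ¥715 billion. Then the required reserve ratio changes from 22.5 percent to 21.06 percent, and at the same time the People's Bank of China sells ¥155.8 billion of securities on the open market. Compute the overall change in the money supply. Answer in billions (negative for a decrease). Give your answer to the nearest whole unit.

Before: m₁ = (1 + 0.511) / (0.225 + 0.046 + 0.511) ≈ 1.9322, MB₁ = 715, so M₁ = 1.9322 × 715 = 1381.523 billion.
After: m₂ = (1 + 0.511) / (0.2106 + 0.046 + 0.511) ≈ 1.9685, MB₂ = 715 − 155.8 = 559.2, so M₂ = 1.9685 × 559.2 = 1100.7852 billion.
ΔM = M₂ − M₁ = 1100.7852 − 1381.523 = -280.7378 billion.

-281 billion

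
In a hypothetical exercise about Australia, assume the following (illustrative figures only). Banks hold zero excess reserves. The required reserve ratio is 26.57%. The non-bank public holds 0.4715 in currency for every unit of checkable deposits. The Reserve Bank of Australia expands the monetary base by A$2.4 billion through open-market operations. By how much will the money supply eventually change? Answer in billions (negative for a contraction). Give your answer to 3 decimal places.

The money multiplier is m = (1 + c) / (rr + c) = (1 + 0.4715) / (0.2657 + 0.4715) ≈ 1.99607.
The purchase adds 2.4 billion of base, so ΔM = m × ΔMB = 1.99607 × (+2.4) ≈ 4.7906 billion.

A$4.791 billion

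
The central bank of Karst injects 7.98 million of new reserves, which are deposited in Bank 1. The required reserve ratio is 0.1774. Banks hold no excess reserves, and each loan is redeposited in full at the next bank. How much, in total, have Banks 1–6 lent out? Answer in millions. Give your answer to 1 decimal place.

25.5 million

Bank i lends (1 − rr)^i of the original deposit: Bank 1 lends 7.98·0.8226 ≈ 6.5643, Bank 2 lends 7.98·0.8226² ≈ 5.3998, and so on.
Summing a geometric series: total = 7.98·[0.8226·(1 − 0.8226^6) / (1 − 0.8226)] ≈ 25.5382 million.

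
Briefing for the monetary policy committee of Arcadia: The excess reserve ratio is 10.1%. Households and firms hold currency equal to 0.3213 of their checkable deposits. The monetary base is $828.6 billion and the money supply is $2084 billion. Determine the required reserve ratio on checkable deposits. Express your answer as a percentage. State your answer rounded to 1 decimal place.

Using m = M/MB = 2084/828.6 ≈ 2.515086. Since m = (1 + c)/(c + rr + e), the denominator satisfies c + rr + e = (1 + c)/m = (1 + 0.3213) / 2.515086 ≈ 0.525350.
With c = 0.3213 and e = 0.101, the required reserve ratio on checkable deposits is 0.525350 − 0.3213 − 0.101 = 0.10305.

10.3%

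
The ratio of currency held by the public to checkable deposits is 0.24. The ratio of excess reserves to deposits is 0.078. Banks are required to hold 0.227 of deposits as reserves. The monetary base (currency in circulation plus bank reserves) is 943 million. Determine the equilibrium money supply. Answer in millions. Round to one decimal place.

The money multiplier is m = (1 + c) / (rr + e + c) = (1 + 0.24) / (0.227 + 0.078 + 0.24) ≈ 2.27523.
So M = m × MB = 2.27523 × 943 ≈ 2145.5419 million.

2145.5 million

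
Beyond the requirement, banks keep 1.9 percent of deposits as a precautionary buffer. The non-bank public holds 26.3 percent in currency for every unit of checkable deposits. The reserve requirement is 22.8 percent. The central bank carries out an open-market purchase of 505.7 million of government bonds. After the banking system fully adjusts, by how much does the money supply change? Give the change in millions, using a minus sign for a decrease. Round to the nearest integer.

1252 million

The money multiplier is m = (1 + c) / (rr + e + c) = (1 + 0.263) / (0.228 + 0.019 + 0.263) ≈ 2.4765.
The purchase adds 505.7 million of base, so ΔM = m × ΔMB = 2.4765 × (+505.7) ≈ 1252.3661 million.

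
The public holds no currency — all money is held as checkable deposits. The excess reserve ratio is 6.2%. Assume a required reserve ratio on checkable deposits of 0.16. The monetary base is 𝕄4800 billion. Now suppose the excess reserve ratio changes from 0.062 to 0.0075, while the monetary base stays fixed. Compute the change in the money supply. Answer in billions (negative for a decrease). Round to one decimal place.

Initially m₁ = 1 / (0.16 + 0.062) ≈ 4.504505, so M₁ = 4.504505 × 4800 = 21621.624 billion.
After the change m₂ = 1 / (0.16 + 0.0075) ≈ 5.970149, so M₂ = 5.970149 × 4800 = 28656.7152 billion.
ΔM = M₂ − M₁ = 28656.7152 − 21621.624 = 7035.0912 billion.

𝕄7035.1 billion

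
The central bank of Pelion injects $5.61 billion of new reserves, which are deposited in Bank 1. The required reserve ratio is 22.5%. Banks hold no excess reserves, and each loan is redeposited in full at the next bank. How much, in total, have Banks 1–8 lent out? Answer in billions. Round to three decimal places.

Bank i lends (1 − rr)^i of the original deposit: Bank 1 lends 5.61·0.7750 ≈ 4.3478, Bank 2 lends 5.61·0.7750² ≈ 3.3695, and so on.
Summing a geometric series: total = 5.61·[0.7750·(1 − 0.7750^8) / (1 − 0.7750)] ≈ 16.8086 billion.

$16.809 billion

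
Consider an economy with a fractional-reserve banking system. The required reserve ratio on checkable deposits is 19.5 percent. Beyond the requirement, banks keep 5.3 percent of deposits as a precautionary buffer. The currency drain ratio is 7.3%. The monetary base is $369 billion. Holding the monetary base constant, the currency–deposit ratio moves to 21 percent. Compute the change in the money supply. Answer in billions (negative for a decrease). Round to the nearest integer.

Initially m₁ = (1 + 0.073) / (0.195 + 0.053 + 0.073) ≈ 3.3427, so M₁ = 3.3427 × 369 = 1233.4563 billion.
After the change m₂ = (1 + 0.21) / (0.195 + 0.053 + 0.21) ≈ 2.6419, so M₂ = 2.6419 × 369 = 974.8611 billion.
ΔM = M₂ − M₁ = 974.8611 − 1233.4563 = -258.5952 billion.

-259 billion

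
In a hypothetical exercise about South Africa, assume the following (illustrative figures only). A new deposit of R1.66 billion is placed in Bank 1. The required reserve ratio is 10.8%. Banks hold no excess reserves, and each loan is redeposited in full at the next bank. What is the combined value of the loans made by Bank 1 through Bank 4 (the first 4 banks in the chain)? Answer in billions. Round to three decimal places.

R5.031 billion

Bank i lends (1 − rr)^i of the original deposit: Bank 1 lends 1.66·0.8920 ≈ 1.4807, Bank 2 lends 1.66·0.8920² ≈ 1.3208, and so on.
Summing a geometric series: total = 1.66·[0.8920·(1 − 0.8920^4) / (1 − 0.8920)] ≈ 5.0306 billion.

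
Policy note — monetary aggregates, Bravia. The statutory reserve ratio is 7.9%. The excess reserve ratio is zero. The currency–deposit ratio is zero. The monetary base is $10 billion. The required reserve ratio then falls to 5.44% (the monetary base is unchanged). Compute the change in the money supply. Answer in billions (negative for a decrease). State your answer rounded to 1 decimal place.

Initially m₁ = 1 / (0.079) ≈ 12.6582, so M₁ = 12.6582 × 10 = 126.582 billion.
After the change m₂ = 1 / (0.0544) ≈ 18.3824, so M₂ = 18.3824 × 10 = 183.824 billion.
ΔM = M₂ − M₁ = 183.824 − 126.582 = 57.242 billion.

$57.2 billion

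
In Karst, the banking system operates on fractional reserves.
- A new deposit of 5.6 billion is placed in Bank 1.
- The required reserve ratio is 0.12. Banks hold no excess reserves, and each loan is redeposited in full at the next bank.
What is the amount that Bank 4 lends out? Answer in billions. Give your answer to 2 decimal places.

3.36 billion

Each bank lends a fraction (1 − rr) = 0.8800 of the deposit it receives, so Bank 4 receives 5.6·0.8800^3 and lends 5.6·0.8800^4 ≈ 3.3583 billion.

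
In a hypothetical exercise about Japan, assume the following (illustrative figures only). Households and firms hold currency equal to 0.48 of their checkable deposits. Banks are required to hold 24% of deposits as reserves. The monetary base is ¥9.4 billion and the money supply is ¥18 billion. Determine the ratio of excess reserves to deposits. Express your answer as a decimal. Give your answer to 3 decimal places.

Using m = M/MB = 18/9.4 ≈ 1.914894. Since m = (1 + c)/(c + rr + e), the denominator satisfies c + rr + e = (1 + c)/m = (1 + 0.48) / 1.914894 ≈ 0.772889.
With c = 0.48 and rr = 0.24, the ratio of excess reserves to deposits is 0.772889 − 0.48 − 0.24 = 0.052889.

0.053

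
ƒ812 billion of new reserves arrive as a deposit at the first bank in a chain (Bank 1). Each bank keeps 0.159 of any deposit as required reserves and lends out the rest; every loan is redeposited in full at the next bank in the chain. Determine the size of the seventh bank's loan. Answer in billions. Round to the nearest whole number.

ƒ242 billion

Each bank lends a fraction (1 − rr) = 0.8410 of the deposit it receives, so Bank 7 receives 812·0.8410^6 and lends 812·0.8410^7 ≈ 241.6173 billion.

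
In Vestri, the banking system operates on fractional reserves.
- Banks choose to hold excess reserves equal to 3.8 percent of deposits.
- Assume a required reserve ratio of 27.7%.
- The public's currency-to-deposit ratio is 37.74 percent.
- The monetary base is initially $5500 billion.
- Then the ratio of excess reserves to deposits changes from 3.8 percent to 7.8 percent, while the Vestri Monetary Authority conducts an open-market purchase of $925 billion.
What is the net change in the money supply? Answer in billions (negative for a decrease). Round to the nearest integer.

$1142 billion

Before: m₁ = (1 + 0.3774) / (0.277 + 0.038 + 0.3774) ≈ 1.98931, MB₁ = 5500, so M₁ = 1.98931 × 5500 = 10941.205 billion.
After: m₂ = (1 + 0.3774) / (0.277 + 0.078 + 0.3774) ≈ 1.88067, MB₂ = 5500 + 925 = 6425, so M₂ = 1.88067 × 6425 ≈ 12083.3048 billion.
ΔM = M₂ − M₁ = 12083.3048 − 10941.205 = 1142.0998 billion.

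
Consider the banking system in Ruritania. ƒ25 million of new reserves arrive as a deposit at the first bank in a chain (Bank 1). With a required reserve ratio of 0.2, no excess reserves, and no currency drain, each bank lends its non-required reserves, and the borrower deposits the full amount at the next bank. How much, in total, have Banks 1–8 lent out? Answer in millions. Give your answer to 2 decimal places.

Bank i lends (1 − rr)^i of the original deposit: Bank 1 lends 25·0.8000 = 20.0000, Bank 2 lends 25·0.8000² = 16.0000, and so on.
Summing a geometric series: total = 25·[0.8000·(1 − 0.8000^8) / (1 − 0.8000)] ≈ 83.2228 million.

ƒ83.22 million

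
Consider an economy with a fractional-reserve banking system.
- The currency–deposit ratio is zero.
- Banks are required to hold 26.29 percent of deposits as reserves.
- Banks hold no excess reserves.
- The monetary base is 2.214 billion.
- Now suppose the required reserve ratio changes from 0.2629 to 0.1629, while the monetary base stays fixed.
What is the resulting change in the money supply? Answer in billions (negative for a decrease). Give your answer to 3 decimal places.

Initially m₁ = 1 / (0.2629) ≈ 3.80373, so M₁ = 3.80373 × 2.214 ≈ 8.4215 billion.
After the change m₂ = 1 / (0.1629) ≈ 6.13874, so M₂ = 6.13874 × 2.214 ≈ 13.5912 billion.
ΔM = M₂ − M₁ = 13.5912 − 8.4215 = 5.1697 billion.

5.170 billion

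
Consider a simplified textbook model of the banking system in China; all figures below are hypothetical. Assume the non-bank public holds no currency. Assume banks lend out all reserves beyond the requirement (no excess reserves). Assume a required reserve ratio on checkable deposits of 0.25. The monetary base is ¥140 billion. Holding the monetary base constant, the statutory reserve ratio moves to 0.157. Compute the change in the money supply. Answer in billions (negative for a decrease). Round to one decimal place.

Initially m₁ = 1 / (0.25) = 4, so M₁ = 4 × 140 = 560 billion.
After the change m₂ = 1 / (0.157) ≈ 6.36943, so M₂ = 6.36943 × 140 = 891.7202 billion.
ΔM = M₂ − M₁ = 891.7202 − 560 = 331.7202 billion.

¥331.7 billion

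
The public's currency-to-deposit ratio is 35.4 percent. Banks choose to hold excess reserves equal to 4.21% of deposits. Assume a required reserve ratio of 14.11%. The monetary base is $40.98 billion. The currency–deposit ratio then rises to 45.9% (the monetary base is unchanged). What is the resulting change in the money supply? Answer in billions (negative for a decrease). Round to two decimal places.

Initially m₁ = (1 + 0.354) / (0.1411 + 0.0421 + 0.354) ≈ 2.52048, so M₁ = 2.52048 × 40.98 ≈ 103.2893 billion.
After the change m₂ = (1 + 0.459) / (0.1411 + 0.0421 + 0.459) ≈ 2.27188, so M₂ = 2.27188 × 40.98 ≈ 93.1016 billion.
ΔM = M₂ − M₁ = 93.1016 − 103.2893 = -10.1877 billion.

-10.19 billion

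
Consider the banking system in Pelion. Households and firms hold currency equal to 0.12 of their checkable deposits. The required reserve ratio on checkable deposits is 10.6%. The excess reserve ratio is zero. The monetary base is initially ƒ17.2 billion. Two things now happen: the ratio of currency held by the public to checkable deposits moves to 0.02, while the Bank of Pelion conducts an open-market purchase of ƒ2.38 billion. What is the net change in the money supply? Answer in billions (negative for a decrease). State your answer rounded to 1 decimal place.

ƒ73.3 billion

Before: m₁ = (1 + 0.12) / (0.106 + 0.12) ≈ 4.9558, MB₁ = 17.2, so M₁ = 4.9558 × 17.2 ≈ 85.2398 billion.
After: m₂ = (1 + 0.02) / (0.106 + 0.02) ≈ 8.0952, MB₂ = 17.2 + 2.38 = 19.58, so M₂ = 8.0952 × 19.58 ≈ 158.504 billion.
ΔM = M₂ − M₁ = 158.504 − 85.2398 = 73.2642 billion.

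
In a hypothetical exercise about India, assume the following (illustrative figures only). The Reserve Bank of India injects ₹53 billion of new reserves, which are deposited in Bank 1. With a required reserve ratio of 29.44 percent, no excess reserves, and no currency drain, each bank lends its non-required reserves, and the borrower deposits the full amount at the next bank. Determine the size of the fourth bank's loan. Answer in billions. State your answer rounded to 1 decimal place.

Each bank lends a fraction (1 − rr) = 0.7056 of the deposit it receives, so Bank 4 receives 53·0.7056^3 and lends 53·0.7056^4 ≈ 13.1374 billion.

₹13.1 billion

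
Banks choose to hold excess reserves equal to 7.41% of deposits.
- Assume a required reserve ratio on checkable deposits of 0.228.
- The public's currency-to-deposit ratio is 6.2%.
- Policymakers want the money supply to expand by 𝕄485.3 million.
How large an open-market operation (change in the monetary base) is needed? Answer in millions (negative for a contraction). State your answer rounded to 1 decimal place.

𝕄166.4 million

The money multiplier is m = (1 + c) / (rr + e + c) = (1 + 0.062) / (0.228 + 0.0741 + 0.062) ≈ 2.91678.
ΔMB = ΔM / m = (+485.3) / 2.91678 ≈ 166.3821 million.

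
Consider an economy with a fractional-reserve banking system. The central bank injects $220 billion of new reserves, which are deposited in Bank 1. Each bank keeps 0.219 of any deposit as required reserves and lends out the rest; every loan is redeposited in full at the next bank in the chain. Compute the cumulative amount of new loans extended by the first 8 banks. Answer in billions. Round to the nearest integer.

Bank i lends (1 − rr)^i of the original deposit: Bank 1 lends 220·0.7810 = 171.8200, Bank 2 lends 220·0.7810² ≈ 134.1914, and so on.
Summing a geometric series: total = 220·[0.7810·(1 − 0.7810^8) / (1 − 0.7810)] ≈ 675.9642 billion.

$676 billion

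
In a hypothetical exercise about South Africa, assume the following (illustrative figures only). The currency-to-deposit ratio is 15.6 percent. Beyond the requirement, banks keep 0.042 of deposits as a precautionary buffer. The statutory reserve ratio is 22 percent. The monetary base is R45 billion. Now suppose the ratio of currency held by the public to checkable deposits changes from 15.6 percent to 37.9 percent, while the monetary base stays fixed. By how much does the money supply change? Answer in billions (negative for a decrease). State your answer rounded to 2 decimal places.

-27.64 billion

Initially m₁ = (1 + 0.156) / (0.22 + 0.042 + 0.156) ≈ 2.76555, so M₁ = 2.76555 × 45 ≈ 124.4498 billion.
After the change m₂ = (1 + 0.379) / (0.22 + 0.042 + 0.379) ≈ 2.15133, so M₂ = 2.15133 × 45 ≈ 96.8099 billion.
ΔM = M₂ − M₁ = 96.8099 − 124.4498 = -27.6399 billion.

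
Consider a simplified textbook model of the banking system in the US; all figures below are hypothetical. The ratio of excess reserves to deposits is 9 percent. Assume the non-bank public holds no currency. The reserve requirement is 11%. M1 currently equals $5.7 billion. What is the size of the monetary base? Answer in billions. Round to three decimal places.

$1.140 billion

The money multiplier is m = 1 / (rr + e) = 1 / (0.11 + 0.09) = 5.
MB = M / m = 5.7 / 5 = 1.14 billion.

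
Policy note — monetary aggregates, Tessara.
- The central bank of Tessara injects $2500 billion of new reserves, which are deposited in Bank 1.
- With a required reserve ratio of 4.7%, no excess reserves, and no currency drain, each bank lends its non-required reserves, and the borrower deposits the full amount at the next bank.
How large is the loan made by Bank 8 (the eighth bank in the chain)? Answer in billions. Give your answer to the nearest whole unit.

$1701 billion

Each bank lends a fraction (1 − rr) = 0.9530 of the deposit it receives, so Bank 8 receives 2500·0.9530^7 and lends 2500·0.9530^8 ≈ 1700.9174 billion.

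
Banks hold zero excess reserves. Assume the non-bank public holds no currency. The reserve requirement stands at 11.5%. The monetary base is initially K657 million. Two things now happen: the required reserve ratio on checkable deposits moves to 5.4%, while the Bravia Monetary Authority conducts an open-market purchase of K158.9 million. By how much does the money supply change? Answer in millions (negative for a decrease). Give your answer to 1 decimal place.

Before: m₁ = 1 / (0.115) ≈ 8.69565, MB₁ = 657, so M₁ = 8.69565 × 657 ≈ 5713.0421 million.
After: m₂ = 1 / (0.054) ≈ 18.51852, MB₂ = 657 + 158.9 = 815.9, so M₂ = 18.51852 × 815.9 ≈ 15109.2605 million.
ΔM = M₂ − M₁ = 15109.2605 − 5713.0421 = 9396.2184 million.

K9396.2 million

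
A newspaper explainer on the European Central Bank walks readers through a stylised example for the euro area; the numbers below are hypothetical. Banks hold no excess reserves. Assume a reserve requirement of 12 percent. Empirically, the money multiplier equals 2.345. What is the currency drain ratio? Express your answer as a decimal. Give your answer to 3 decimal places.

0.534

Using m = 2.345. From m = (1 + c)/(c + rr + e), rearranging gives 1 + c = m·(c + rr + e), so c·(1 − m) = m·(rr + e) − 1.
Hence c = [m·(rr + e) − 1]/(1 − m) = [2.345 × (0.12 + 0) − 1] / (1 − 2.345) ≈ 0.534275.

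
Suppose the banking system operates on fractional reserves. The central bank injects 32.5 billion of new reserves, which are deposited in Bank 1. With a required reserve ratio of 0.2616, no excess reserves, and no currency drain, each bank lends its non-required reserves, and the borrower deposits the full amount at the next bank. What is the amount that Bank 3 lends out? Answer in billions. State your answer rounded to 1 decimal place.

Each bank lends a fraction (1 − rr) = 0.7384 of the deposit it receives, so Bank 3 receives 32.5·0.7384^2 and lends 32.5·0.7384^3 ≈ 13.0845 billion.

13.1 billion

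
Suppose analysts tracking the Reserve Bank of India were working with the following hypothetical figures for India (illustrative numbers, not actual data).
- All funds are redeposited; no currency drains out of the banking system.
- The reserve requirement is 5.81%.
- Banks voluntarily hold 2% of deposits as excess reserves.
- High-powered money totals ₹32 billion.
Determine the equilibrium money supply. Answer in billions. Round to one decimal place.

₹409.7 billion

The money multiplier is m = 1 / (rr + e) = 1 / (0.0581 + 0.02) ≈ 12.8041.
So M = m × MB = 12.8041 × 32 = 409.7312 billion.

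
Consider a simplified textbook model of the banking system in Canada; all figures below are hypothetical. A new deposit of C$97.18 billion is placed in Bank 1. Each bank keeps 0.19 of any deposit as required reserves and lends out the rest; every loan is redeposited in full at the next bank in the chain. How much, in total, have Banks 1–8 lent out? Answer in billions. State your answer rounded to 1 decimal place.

Bank i lends (1 − rr)^i of the original deposit: Bank 1 lends 97.18·0.8100 = 78.7158, Bank 2 lends 97.18·0.8100² ≈ 63.7598, and so on.
Summing a geometric series: total = 97.18·[0.8100·(1 − 0.8100^8) / (1 − 0.8100)] ≈ 337.5242 billion.

C$337.5 billion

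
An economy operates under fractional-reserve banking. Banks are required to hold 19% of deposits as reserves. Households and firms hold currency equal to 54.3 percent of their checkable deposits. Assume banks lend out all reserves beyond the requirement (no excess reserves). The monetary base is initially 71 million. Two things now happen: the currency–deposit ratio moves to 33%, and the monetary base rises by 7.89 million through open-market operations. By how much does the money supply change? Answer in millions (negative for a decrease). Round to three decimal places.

52.318 million

Before: m₁ = (1 + 0.543) / (0.19 + 0.543) ≈ 2.105048, MB₁ = 71, so M₁ = 2.105048 × 71 ≈ 149.4584 million.
After: m₂ = (1 + 0.33) / (0.19 + 0.33) ≈ 2.557692, MB₂ = 71 + 7.89 = 78.89, so M₂ = 2.557692 × 78.89 ≈ 201.7763 million.
ΔM = M₂ − M₁ = 201.7763 − 149.4584 = 52.3179 million.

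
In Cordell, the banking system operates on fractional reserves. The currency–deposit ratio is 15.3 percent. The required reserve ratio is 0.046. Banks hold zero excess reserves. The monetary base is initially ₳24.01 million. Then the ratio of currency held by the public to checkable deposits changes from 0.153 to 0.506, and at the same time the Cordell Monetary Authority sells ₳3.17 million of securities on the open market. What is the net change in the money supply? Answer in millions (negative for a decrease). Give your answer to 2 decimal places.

Before: m₁ = (1 + 0.153) / (0.046 + 0.153) ≈ 5.79397, MB₁ = 24.01, so M₁ = 5.79397 × 24.01 ≈ 139.1132 million.
After: m₂ = (1 + 0.506) / (0.046 + 0.506) ≈ 2.72826, MB₂ = 24.01 − 3.17 = 20.84, so M₂ = 2.72826 × 20.84 ≈ 56.8569 million.
ΔM = M₂ − M₁ = 56.8569 − 139.1132 = -82.2563 million.

-82.26 million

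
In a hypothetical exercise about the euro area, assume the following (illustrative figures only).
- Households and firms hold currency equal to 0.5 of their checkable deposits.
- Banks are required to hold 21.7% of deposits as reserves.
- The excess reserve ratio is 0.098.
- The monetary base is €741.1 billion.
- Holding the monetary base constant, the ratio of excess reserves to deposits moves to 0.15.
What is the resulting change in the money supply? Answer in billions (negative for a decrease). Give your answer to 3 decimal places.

-81.808 billion

Initially m₁ = (1 + 0.5) / (0.217 + 0.098 + 0.5) ≈ 1.8404908, so M₁ = 1.8404908 × 741.1 ≈ 1363.9877 billion.
After the change m₂ = (1 + 0.5) / (0.217 + 0.15 + 0.5) ≈ 1.7301038, so M₂ = 1.7301038 × 741.1 ≈ 1282.1799 billion.
ΔM = M₂ − M₁ = 1282.1799 − 1363.9877 = -81.8078 billion.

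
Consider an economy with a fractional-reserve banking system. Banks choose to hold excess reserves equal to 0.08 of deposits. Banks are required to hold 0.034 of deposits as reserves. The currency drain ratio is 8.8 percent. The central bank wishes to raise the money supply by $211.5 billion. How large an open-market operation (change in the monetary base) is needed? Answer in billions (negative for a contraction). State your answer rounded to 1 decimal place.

The money multiplier is m = (1 + c) / (rr + e + c) = (1 + 0.088) / (0.034 + 0.08 + 0.088) ≈ 5.38614.
ΔMB = ΔM / m = (+211.5) / 5.38614 ≈ 39.2675 billion.

$39.3 billion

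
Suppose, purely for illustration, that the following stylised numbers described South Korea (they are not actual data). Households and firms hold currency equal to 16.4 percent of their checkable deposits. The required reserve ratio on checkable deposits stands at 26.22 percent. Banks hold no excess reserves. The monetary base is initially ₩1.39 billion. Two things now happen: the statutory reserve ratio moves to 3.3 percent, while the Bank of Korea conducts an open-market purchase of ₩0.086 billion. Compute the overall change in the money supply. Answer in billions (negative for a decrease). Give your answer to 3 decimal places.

Before: m₁ = (1 + 0.164) / (0.2622 + 0.164) ≈ 2.73111, MB₁ = 1.39, so M₁ = 2.73111 × 1.39 ≈ 3.7962 billion.
After: m₂ = (1 + 0.164) / (0.033 + 0.164) ≈ 5.90863, MB₂ = 1.39 + 0.086 = 1.476, so M₂ = 5.90863 × 1.476 ≈ 8.7211 billion.
ΔM = M₂ − M₁ = 8.7211 − 3.7962 = 4.9249 billion.

₩4.925 billion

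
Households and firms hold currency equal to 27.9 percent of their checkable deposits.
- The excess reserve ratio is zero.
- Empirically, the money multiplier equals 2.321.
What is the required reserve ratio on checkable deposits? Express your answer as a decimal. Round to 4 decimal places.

0.2721

Using m = 2.321. Since m = (1 + c)/(c + rr + e), the denominator satisfies c + rr + e = (1 + c)/m = (1 + 0.279) / 2.321 ≈ 0.551056.
With c = 0.279 and e = 0, the required reserve ratio on checkable deposits is 0.551056 − 0.279 − 0 = 0.272056.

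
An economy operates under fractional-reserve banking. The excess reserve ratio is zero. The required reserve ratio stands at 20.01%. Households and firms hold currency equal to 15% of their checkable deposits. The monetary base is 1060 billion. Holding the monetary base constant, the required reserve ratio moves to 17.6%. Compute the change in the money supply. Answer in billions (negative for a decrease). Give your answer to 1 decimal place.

Initially m₁ = (1 + 0.15) / (0.2001 + 0.15) ≈ 3.284776, so M₁ = 3.284776 × 1060 ≈ 3481.8626 billion.
After the change m₂ = (1 + 0.15) / (0.176 + 0.15) ≈ 3.527607, so M₂ = 3.527607 × 1060 ≈ 3739.2634 billion.
ΔM = M₂ − M₁ = 3739.2634 − 3481.8626 = 257.4008 billion.

257.4 billion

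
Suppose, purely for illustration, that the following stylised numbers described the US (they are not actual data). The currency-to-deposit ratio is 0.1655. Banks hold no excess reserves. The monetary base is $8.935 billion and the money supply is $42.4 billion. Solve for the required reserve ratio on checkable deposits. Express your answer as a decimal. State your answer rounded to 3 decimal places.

Using m = M/MB = 42.4/8.935 ≈ 4.745383. Since m = (1 + c)/(c + rr + e), the denominator satisfies c + rr + e = (1 + c)/m = (1 + 0.1655) / 4.745383 ≈ 0.245607.
With c = 0.1655 and e = 0, the required reserve ratio on checkable deposits is 0.245607 − 0.1655 − 0 = 0.080107.

0.080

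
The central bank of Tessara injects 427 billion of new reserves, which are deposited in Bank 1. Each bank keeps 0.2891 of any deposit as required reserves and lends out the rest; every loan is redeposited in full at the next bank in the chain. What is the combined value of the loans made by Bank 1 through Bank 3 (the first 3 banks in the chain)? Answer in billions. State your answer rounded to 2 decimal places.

Bank i lends (1 − rr)^i of the original deposit: Bank 1 lends 427·0.7109 = 303.5543, Bank 2 lends 427·0.7109² ≈ 215.7968, and so on.
Summing a geometric series: total = 427·[0.7109·(1 − 0.7109^3) / (1 − 0.7109)] ≈ 672.7610 billion.

672.76 billion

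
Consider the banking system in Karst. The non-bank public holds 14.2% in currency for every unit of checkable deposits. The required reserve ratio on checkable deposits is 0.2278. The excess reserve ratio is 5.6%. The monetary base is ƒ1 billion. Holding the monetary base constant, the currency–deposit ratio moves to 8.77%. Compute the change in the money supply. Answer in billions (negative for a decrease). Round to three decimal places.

Initially m₁ = (1 + 0.142) / (0.2278 + 0.056 + 0.142) ≈ 2.6820, so M₁ = 2.6820 × 1 = 2.682 billion.
After the change m₂ = (1 + 0.0877) / (0.2278 + 0.056 + 0.0877) ≈ 2.9279, so M₂ = 2.9279 × 1 = 2.9279 billion.
ΔM = M₂ − M₁ = 2.9279 − 2.682 = 0.2459 billion.

ƒ0.246 billion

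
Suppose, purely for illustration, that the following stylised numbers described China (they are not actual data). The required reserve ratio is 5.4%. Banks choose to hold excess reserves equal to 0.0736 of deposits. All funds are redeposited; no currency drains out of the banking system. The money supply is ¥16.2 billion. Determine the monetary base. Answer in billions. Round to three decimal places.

¥2.067 billion

The money multiplier is m = 1 / (rr + e) = 1 / (0.054 + 0.0736) ≈ 7.836991.
MB = M / m = 16.2 / 7.836991 ≈ 2.0671 billion.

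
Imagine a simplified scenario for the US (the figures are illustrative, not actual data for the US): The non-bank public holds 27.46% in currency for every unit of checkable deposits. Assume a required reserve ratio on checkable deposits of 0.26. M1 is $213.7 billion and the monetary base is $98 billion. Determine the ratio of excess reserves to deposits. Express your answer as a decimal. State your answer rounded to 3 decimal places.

Using m = M/MB = 213.7/98 ≈ 2.180612. Since m = (1 + c)/(c + rr + e), the denominator satisfies c + rr + e = (1 + c)/m = (1 + 0.2746) / 2.180612 ≈ 0.584515.
With c = 0.2746 and rr = 0.26, the ratio of excess reserves to deposits is 0.584515 − 0.2746 − 0.26 = 0.049915.

0.050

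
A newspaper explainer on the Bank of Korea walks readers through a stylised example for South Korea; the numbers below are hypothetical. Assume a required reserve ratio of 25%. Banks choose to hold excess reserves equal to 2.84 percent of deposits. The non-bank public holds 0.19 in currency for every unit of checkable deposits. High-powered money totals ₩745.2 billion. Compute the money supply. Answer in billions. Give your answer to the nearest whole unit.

The money multiplier is m = (1 + c) / (rr + e + c) = (1 + 0.19) / (0.25 + 0.0284 + 0.19) ≈ 2.5406.
So M = m × MB = 2.5406 × 745.2 ≈ 1893.2551 billion.

₩1893 billion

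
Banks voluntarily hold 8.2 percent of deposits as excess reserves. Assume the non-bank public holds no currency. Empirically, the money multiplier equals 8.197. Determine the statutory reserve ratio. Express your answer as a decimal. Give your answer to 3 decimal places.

Using m = 8.197. Since m = (1 + c)/(c + rr + e), the denominator satisfies c + rr + e = (1 + c)/m = (1 + 0) / 8.197 ≈ 0.121996.
With c = 0 and e = 0.082, the statutory reserve ratio is 0.121996 − 0 − 0.082 = 0.039996.

0.040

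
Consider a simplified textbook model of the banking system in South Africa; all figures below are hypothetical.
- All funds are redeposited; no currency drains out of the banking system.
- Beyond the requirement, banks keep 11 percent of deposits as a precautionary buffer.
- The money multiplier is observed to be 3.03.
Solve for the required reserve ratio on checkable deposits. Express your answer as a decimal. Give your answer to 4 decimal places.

0.2200

Using m = 3.03. Since m = (1 + c)/(c + rr + e), the denominator satisfies c + rr + e = (1 + c)/m = (1 + 0) / 3.03 ≈ 0.330033.
With c = 0 and e = 0.11, the required reserve ratio on checkable deposits is 0.330033 − 0 − 0.11 = 0.220033.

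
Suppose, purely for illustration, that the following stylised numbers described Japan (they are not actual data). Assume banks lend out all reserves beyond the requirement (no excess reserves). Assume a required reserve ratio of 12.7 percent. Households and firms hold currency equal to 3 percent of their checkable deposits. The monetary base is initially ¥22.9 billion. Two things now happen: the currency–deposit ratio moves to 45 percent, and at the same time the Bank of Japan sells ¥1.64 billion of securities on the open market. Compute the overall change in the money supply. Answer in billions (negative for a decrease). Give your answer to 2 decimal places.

Before: m₁ = (1 + 0.03) / (0.127 + 0.03) ≈ 6.56051, MB₁ = 22.9, so M₁ = 6.56051 × 22.9 ≈ 150.2357 billion.
After: m₂ = (1 + 0.45) / (0.127 + 0.45) ≈ 2.51300, MB₂ = 22.9 − 1.64 = 21.26, so M₂ = 2.51300 × 21.26 ≈ 53.4264 billion.
ΔM = M₂ − M₁ = 53.4264 − 150.2357 = -96.8093 billion.

-96.81 billion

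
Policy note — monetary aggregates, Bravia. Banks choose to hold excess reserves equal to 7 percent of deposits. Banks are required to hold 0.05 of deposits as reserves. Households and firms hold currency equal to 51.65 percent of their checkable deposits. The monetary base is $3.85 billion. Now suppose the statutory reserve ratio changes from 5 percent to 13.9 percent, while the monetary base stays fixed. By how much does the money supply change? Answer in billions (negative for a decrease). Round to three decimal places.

-1.125 billion

Initially m₁ = (1 + 0.5165) / (0.05 + 0.07 + 0.5165) ≈ 2.38256, so M₁ = 2.38256 × 3.85 ≈ 9.1729 billion.
After the change m₂ = (1 + 0.5165) / (0.139 + 0.07 + 0.5165) ≈ 2.09028, so M₂ = 2.09028 × 3.85 ≈ 8.0476 billion.
ΔM = M₂ − M₁ = 8.0476 − 9.1729 = -1.1253 billion.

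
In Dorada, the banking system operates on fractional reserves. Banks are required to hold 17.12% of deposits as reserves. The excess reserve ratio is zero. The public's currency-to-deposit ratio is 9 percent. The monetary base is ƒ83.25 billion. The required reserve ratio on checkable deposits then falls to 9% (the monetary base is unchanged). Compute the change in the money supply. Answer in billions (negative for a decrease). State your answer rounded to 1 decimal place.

ƒ156.7 billion

Initially m₁ = (1 + 0.09) / (0.1712 + 0.09) ≈ 4.1730, so M₁ = 4.1730 × 83.25 ≈ 347.4022 billion.
After the change m₂ = (1 + 0.09) / (0.09 + 0.09) ≈ 6.0556, so M₂ = 6.0556 × 83.25 = 504.1287 billion.
ΔM = M₂ − M₁ = 504.1287 − 347.4022 = 156.7265 billion.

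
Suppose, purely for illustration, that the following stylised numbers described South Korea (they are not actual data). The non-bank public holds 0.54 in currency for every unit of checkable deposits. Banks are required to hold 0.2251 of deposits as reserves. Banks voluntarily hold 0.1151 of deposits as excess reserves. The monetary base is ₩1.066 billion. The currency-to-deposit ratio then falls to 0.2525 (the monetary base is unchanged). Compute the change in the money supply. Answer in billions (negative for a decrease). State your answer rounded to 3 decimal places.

₩0.388 billion

Initially m₁ = (1 + 0.54) / (0.2251 + 0.1151 + 0.54) ≈ 1.74960, so M₁ = 1.74960 × 1.066 ≈ 1.8651 billion.
After the change m₂ = (1 + 0.2525) / (0.2251 + 0.1151 + 0.2525) ≈ 2.11321, so M₂ = 2.11321 × 1.066 ≈ 2.2527 billion.
ΔM = M₂ − M₁ = 2.2527 − 1.8651 = 0.3876 billion.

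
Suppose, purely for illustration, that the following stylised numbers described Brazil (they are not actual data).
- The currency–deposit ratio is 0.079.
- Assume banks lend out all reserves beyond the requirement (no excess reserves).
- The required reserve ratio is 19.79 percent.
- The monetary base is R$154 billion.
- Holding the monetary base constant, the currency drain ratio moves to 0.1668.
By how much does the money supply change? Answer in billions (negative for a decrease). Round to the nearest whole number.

Initially m₁ = (1 + 0.079) / (0.1979 + 0.079) ≈ 3.8967, so M₁ = 3.8967 × 154 = 600.0918 billion.
After the change m₂ = (1 + 0.1668) / (0.1979 + 0.1668) ≈ 3.1993, so M₂ = 3.1993 × 154 = 492.6922 billion.
ΔM = M₂ − M₁ = 492.6922 − 600.0918 = -107.3996 billion.

-107 billion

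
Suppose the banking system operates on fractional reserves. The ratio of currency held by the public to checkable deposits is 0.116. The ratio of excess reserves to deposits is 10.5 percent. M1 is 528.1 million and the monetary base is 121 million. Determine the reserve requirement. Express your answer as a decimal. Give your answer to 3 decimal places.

0.035

Using m = M/MB = 528.1/121 ≈ 4.364463. Since m = (1 + c)/(c + rr + e), the denominator satisfies c + rr + e = (1 + c)/m = (1 + 0.116) / 4.364463 ≈ 0.255702.
With c = 0.116 and e = 0.105, the reserve requirement is 0.255702 − 0.116 − 0.105 = 0.034702.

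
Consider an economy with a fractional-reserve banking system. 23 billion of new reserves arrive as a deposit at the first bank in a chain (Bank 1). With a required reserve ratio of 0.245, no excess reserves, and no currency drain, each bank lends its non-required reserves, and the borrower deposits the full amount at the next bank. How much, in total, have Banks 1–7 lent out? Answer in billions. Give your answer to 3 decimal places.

60.966 billion

Bank i lends (1 − rr)^i of the original deposit: Bank 1 lends 23·0.7550 = 17.3650, Bank 2 lends 23·0.7550² ≈ 13.1106, and so on.
Summing a geometric series: total = 23·[0.7550·(1 − 0.7550^7) / (1 − 0.7550)] ≈ 60.9661 billion.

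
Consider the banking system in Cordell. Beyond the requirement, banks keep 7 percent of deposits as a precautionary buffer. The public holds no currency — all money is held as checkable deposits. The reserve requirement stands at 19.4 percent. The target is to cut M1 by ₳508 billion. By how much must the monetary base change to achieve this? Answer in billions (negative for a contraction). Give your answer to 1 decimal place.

-134.1 billion

The money multiplier is m = 1 / (rr + e) = 1 / (0.194 + 0.07) ≈ 3.78788.
ΔMB = ΔM / m = (−508) / 3.78788 ≈ -134.112 billion.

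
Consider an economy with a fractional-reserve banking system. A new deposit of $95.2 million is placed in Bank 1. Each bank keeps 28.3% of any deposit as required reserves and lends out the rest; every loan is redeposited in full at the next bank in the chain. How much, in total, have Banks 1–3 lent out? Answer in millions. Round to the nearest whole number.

$152 million

Bank i lends (1 − rr)^i of the original deposit: Bank 1 lends 95.2·0.7170 = 68.2584, Bank 2 lends 95.2·0.7170² ≈ 48.9413, and so on.
Summing a geometric series: total = 95.2·[0.7170·(1 − 0.7170^3) / (1 − 0.7170)] ≈ 152.2906 million.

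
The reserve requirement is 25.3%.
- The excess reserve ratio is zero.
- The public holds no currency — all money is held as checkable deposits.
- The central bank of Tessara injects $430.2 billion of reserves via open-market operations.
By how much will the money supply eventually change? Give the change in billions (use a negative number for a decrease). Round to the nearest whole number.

$1700 billion

The simple money multiplier is m = 1/rr = 1/0.253 ≈ 3.9526.
An open-market purchase increases the monetary base by 430.2 billion, so ΔM = m × ΔMB = 3.9526 × 430.2 ≈ 1700.4085 billion.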